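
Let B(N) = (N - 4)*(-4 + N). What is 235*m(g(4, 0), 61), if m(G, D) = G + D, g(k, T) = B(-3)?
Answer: 25850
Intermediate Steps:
B(N) = (-4 + N)² (B(N) = (-4 + N)*(-4 + N) = (-4 + N)²)
g(k, T) = 49 (g(k, T) = (-4 - 3)² = (-7)² = 49)
m(G, D) = D + G
235*m(g(4, 0), 61) = 235*(61 + 49) = 235*110 = 25850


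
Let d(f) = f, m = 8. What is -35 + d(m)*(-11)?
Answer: -123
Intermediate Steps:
-35 + d(m)*(-11) = -35 + 8*(-11) = -35 - 88 = -123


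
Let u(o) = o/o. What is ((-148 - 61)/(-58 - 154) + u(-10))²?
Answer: 177241/44944 ≈ 3.9436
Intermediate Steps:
u(o) = 1
((-148 - 61)/(-58 - 154) + u(-10))² = ((-148 - 61)/(-58 - 154) + 1)² = (-209/(-212) + 1)² = (-209*(-1/212) + 1)² = (209/212 + 1)² = (421/212)² = 177241/44944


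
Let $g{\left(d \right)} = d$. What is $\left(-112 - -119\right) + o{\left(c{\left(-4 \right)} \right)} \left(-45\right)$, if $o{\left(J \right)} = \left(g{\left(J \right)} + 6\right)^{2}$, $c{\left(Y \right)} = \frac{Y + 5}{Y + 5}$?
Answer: $-2198$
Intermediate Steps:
$c{\left(Y \right)} = 1$ ($c{\left(Y \right)} = \frac{5 + Y}{5 + Y} = 1$)
$o{\left(J \right)} = \left(6 + J\right)^{2}$ ($o{\left(J \right)} = \left(J + 6\right)^{2} = \left(6 + J\right)^{2}$)
$\left(-112 - -119\right) + o{\left(c{\left(-4 \right)} \right)} \left(-45\right) = \left(-112 - -119\right) + \left(6 + 1\right)^{2} \left(-45\right) = \left(-112 + 119\right) + 7^{2} \left(-45\right) = 7 + 49 \left(-45\right) = 7 - 2205 = -2198$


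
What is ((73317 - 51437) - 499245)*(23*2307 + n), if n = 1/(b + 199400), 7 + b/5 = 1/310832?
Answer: -313928424091119580841/12393804337 ≈ -2.5329e+10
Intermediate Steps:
b = -10879115/310832 (b = -35 + 5/310832 = -10879115/310832 ≈ -35.000)
n = 310832/61969021685 (n = 1/(-10879115/310832 + 199400) = 1/(61969021685/310832) = 310832/61969021685 ≈ 5.0159e-6)
((73317 - 51437) - 499245)*(23*2307 + n) = ((73317 - 51437) - 499245)*(23*2307 + 310832/61969021685) = (21880 - 499245)*(53061 + 310832/61969021685) = -477365*3288138259938617/61969021685 = -313928424091119580841/12393804337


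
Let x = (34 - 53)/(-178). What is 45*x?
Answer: 855/178 ≈ 4.8034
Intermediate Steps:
x = 19/178 (x = -19*(-1/178) = 19/178 ≈ 0.10674)
45*x = 45*(19/178) = 855/178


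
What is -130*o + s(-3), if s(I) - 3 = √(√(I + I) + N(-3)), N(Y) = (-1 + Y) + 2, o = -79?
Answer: 10273 + √(-2 + I*√6) ≈ 10274.0 + 1.6066*I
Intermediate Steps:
N(Y) = 1 + Y
s(I) = 3 + √(-2 + √2*√I) (s(I) = 3 + √(√(I + I) + (1 - 3)) = 3 + √(√(2*I) - 2) = 3 + √(√2*√I - 2) = 3 + √(-2 + √2*√I))
-130*o + s(-3) = -130*(-79) + (3 + √(-2 + √2*√(-3))) = 10270 + (3 + √(-2 + √2*(I*√3))) = 10270 + (3 + √(-2 + I*√6)) = 10273 + √(-2 + I*√6)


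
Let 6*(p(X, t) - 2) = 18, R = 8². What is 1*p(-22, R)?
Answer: 5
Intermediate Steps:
R = 64
p(X, t) = 5 (p(X, t) = 2 + (⅙)*18 = 2 + 3 = 5)
1*p(-22, R) = 1*5 = 5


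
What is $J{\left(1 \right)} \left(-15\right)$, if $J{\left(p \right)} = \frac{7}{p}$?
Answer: $-105$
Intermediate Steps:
$J{\left(1 \right)} \left(-15\right) = \frac{7}{1} \left(-15\right) = 7 \cdot 1 \left(-15\right) = 7 \left(-15\right) = -105$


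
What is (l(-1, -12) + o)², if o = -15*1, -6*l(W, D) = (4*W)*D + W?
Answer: 18769/36 ≈ 521.36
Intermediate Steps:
l(W, D) = -W/6 - 2*D*W/3 (l(W, D) = -((4*W)*D + W)/6 = -(4*D*W + W)/6 = -(W + 4*D*W)/6 = -W/6 - 2*D*W/3)
o = -15
(l(-1, -12) + o)² = (-⅙*(-1)*(1 + 4*(-12)) - 15)² = (-⅙*(-1)*(1 - 48) - 15)² = (-⅙*(-1)*(-47) - 15)² = (-47/6 - 15)² = (-137/6)² = 18769/36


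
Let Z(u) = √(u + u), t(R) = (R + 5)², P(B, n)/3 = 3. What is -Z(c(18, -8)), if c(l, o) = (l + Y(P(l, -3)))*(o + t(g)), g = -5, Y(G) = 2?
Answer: -8*I*√5 ≈ -17.889*I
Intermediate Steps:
P(B, n) = 9 (P(B, n) = 3*3 = 9)
t(R) = (5 + R)²
c(l, o) = o*(2 + l) (c(l, o) = (l + 2)*(o + (5 - 5)²) = (2 + l)*(o + 0²) = (2 + l)*(o + 0) = (2 + l)*o = o*(2 + l))
Z(u) = √2*√u (Z(u) = √(2*u) = √2*√u)
-Z(c(18, -8)) = -√2*√(-8*(2 + 18)) = -√2*√(-8*20) = -√2*√(-160) = -√2*4*I*√10 = -8*I*√5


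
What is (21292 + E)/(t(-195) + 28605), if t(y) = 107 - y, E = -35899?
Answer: -14607/28907 ≈ -0.50531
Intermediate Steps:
(21292 + E)/(t(-195) + 28605) = (21292 - 35899)/((107 - 1*(-195)) + 28605) = -14607/((107 + 195) + 28605) = -14607/(302 + 28605) = -14607/28907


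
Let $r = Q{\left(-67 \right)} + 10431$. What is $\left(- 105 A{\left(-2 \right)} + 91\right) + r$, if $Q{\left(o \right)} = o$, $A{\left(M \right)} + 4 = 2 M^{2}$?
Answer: $10035$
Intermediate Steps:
$A{\left(M \right)} = -4 + 2 M^{2}$
$r = 10364$ ($r = -67 + 10431 = 10364$)
$\left(- 105 A{\left(-2 \right)} + 91\right) + r = \left(- 105 \left(-4 + 2 \left(-2\right)^{2}\right) + 91\right) + 10364 = \left(- 105 \left(-4 + 2 \cdot 4\right) + 91\right) + 10364 = \left(- 105 \left(-4 + 8\right) + 91\right) + 10364 = \left(\left(-105\right) 4 + 91\right) + 10364 = \left(-420 + 91\right) + 10364 = -329 + 10364 = 10035$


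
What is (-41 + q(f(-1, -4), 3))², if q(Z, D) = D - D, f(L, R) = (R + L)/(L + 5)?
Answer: 1681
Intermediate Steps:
f(L, R) = (L + R)/(5 + L)
q(Z, D) = 0
(-41 + q(f(-1, -4), 3))² = (-41 + 0)² = (-41)² = 1681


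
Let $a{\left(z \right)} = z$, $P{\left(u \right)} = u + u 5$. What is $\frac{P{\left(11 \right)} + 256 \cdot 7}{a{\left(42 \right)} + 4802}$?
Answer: $\frac{929}{2422} \approx 0.38357$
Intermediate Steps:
$P{\left(u \right)} = 6 u$ ($P{\left(u \right)} = u + 5 u = 6 u$)
$\frac{P{\left(11 \right)} + 256 \cdot 7}{a{\left(42 \right)} + 4802} = \frac{6 \cdot 11 + 256 \cdot 7}{42 + 4802} = \frac{66 + 1792}{4844} = 1858 \cdot \frac{1}{4844} = \frac{929}{2422}$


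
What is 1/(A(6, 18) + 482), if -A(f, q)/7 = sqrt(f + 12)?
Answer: 241/115721 + 21*sqrt(2)/231442 ≈ 0.0022109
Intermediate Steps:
A(f, q) = -7*sqrt(12 + f) (A(f, q) = -7*sqrt(f + 12) = -7*sqrt(12 + f))
1/(A(6, 18) + 482) = 1/(-7*sqrt(12 + 6) + 482) = 1/(-21*sqrt(2) + 482) = 1/(482 - 21*sqrt(2))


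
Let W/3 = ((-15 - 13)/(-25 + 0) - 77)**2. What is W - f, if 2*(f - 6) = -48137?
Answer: 51669779/1250 ≈ 41336.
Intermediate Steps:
f = -48125/2 (f = 6 + (1/2)*(-48137) = 6 - 48137/2 = -48125/2 ≈ -24063.)
W = 10795827/625 (W = 3*((-15 - 13)/(-25 + 0) - 77)**2 = 3*(-28/(-25) - 77)**2 = 3*(-28*(-1/25) - 77)**2 = 3*(28/25 - 77)**2 = 3*(-1897/25)**2 = 3*(3598609/625) = 10795827/625 ≈ 17273.)
W - f = 10795827/625 - 1*(-48125/2) = 10795827/625 + 48125/2 = 51669779/1250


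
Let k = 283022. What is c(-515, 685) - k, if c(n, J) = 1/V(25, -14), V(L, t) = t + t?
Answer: -7924617/28 ≈ -2.8302e+5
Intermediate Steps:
V(L, t) = 2*t
c(n, J) = -1/28 (c(n, J) = 1/(2*(-14)) = 1/(-28) = -1/28)
c(-515, 685) - k = -1/28 - 1*283022 = -1/28 - 283022 = -7924617/28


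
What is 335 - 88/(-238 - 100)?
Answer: 56659/169 ≈ 335.26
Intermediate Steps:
335 - 88/(-238 - 100) = 335 - 88/(-338) = 335 - 88*(-1/338) = 335 + 44/169 = 56659/169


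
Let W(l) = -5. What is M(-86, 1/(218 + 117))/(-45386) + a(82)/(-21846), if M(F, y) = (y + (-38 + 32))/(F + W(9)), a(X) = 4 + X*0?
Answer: -36222451/196272437790 ≈ -0.00018455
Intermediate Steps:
a(X) = 4 (a(X) = 4 + 0 = 4)
M(F, y) = (-6 + y)/(-5 + F) (M(F, y) = (y + (-38 + 32))/(F - 5) = (y - 6)/(-5 + F) = (-6 + y)/(-5 + F))
M(-86, 1/(218 + 117))/(-45386) + a(82)/(-21846) = ((-6 + 1/(218 + 117))/(-5 - 86))/(-45386) + 4/(-21846) = ((-6 + 1/335)/(-91))*(-1/45386) + 4*(-1/21846) = -(-6 + 1/335)/91*(-1/45386) - 2/10923 = -1/91*(-2009/335)*(-1/45386) - 2/10923 = (287/4355)*(-1/45386) - 2/10923 = -287/197656030 - 2/10923 = -36222451/196272437790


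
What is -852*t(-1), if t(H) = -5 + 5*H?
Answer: 8520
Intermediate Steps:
-852*t(-1) = -852*(-5 + 5*(-1)) = -852*(-5 - 5) = -852*(-10) = 8520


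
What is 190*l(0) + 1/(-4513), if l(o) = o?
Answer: -1/4513 ≈ -0.00022158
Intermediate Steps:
190*l(0) + 1/(-4513) = 190*0 + 1/(-4513) = 0 - 1/4513 = -1/4513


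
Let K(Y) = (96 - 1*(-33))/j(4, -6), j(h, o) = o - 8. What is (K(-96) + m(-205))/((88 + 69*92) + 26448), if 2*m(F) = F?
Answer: -391/115094 ≈ -0.0033972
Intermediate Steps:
j(h, o) = -8 + o
m(F) = F/2
K(Y) = -129/14 (K(Y) = (96 - 1*(-33))/(-8 - 6) = (96 + 33)/(-14) = 129*(-1/14) = -129/14)
(K(-96) + m(-205))/((88 + 69*92) + 26448) = (-129/14 + (½)*(-205))/((88 + 69*92) + 26448) = (-129/14 - 205/2)/((88 + 6348) + 26448) = -782/(7*(6436 + 26448)) = -782/7/32884 = -782/7*1/32884 = -391/115094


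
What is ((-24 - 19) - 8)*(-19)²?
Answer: -18411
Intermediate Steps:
((-24 - 19) - 8)*(-19)² = (-43 - 8)*361 = -51*361 = -18411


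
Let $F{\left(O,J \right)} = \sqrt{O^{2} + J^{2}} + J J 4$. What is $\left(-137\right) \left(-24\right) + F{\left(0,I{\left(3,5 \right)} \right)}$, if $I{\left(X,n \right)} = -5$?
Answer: $3393$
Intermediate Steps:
$F{\left(O,J \right)} = \sqrt{J^{2} + O^{2}} + 4 J^{2}$ ($F{\left(O,J \right)} = \sqrt{J^{2} + O^{2}} + J^{2} \cdot 4 = \sqrt{J^{2} + O^{2}} + 4 J^{2}$)
$\left(-137\right) \left(-24\right) + F{\left(0,I{\left(3,5 \right)} \right)} = \left(-137\right) \left(-24\right) + \left(\sqrt{\left(-5\right)^{2} + 0^{2}} + 4 \left(-5\right)^{2}\right) = 3288 + \left(\sqrt{25 + 0} + 4 \cdot 25\right) = 3288 + \left(\sqrt{25} + 100\right) = 3288 + \left(5 + 100\right) = 3288 + 105 = 3393$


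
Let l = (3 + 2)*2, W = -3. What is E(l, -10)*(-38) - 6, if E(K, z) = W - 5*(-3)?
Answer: -462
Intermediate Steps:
l = 10 (l = 5*2 = 10)
E(K, z) = 12 (E(K, z) = -3 - 5*(-3) = -3 + 15 = 12)
E(l, -10)*(-38) - 6 = 12*(-38) - 6 = -456 - 6 = -462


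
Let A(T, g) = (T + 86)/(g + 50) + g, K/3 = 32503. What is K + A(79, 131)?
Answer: 17673005/181 ≈ 97641.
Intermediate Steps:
K = 97509 (K = 3*32503 = 97509)
A(T, g) = g + (86 + T)/(50 + g) (A(T, g) = (86 + T)/(50 + g) + g = g + (86 + T)/(50 + g))
K + A(79, 131) = 97509 + (86 + 79 + 131**2 + 50*131)/(50 + 131) = 97509 + (86 + 79 + 17161 + 6550)/181 = 97509 + (1/181)*23876 = 97509 + 23876/181 = 17673005/181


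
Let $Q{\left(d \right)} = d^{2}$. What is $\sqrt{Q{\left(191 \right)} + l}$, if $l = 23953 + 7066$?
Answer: $150 \sqrt{3} \approx 259.81$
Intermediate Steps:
$l = 31019$
$\sqrt{Q{\left(191 \right)} + l} = \sqrt{191^{2} + 31019} = \sqrt{36481 + 31019} = \sqrt{67500} = 150 \sqrt{3}$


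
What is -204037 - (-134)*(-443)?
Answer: -263399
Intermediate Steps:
-204037 - (-134)*(-443) = -204037 - 1*59362 = -204037 - 59362 = -263399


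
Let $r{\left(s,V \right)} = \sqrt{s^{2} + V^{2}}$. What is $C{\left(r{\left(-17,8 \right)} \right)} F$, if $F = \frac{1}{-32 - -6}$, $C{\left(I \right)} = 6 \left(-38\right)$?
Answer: $\frac{114}{13} \approx 8.7692$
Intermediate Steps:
$r{\left(s,V \right)} = \sqrt{V^{2} + s^{2}}$
$C{\left(I \right)} = -228$
$F = - \frac{1}{26}$ ($F = \frac{1}{-32 + \left(-7 + 13\right)} = \frac{1}{-32 + 6} = \frac{1}{-26} = - \frac{1}{26} \approx -0.038462$)
$C{\left(r{\left(-17,8 \right)} \right)} F = \left(-228\right) \left(- \frac{1}{26}\right) = \frac{114}{13}$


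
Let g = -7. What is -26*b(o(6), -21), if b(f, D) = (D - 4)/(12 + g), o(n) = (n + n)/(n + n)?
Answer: 130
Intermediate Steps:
o(n) = 1 (o(n) = (2*n)/((2*n)) = (2*n)*(1/(2*n)) = 1)
b(f, D) = -⅘ + D/5 (b(f, D) = (D - 4)/(12 - 7) = (-4 + D)/5 = (-4 + D)*(⅕) = -⅘ + D/5)
-26*b(o(6), -21) = -26*(-⅘ + (⅕)*(-21)) = -26*(-⅘ - 21/5) = -26*(-5) = 130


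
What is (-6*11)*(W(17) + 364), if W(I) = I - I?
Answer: -24024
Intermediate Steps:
W(I) = 0
(-6*11)*(W(17) + 364) = (-6*11)*(0 + 364) = -66*364 = -24024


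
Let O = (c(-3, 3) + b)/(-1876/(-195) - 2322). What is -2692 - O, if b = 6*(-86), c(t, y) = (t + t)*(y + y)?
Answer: -606984064/225457 ≈ -2692.2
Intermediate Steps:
c(t, y) = 4*t*y (c(t, y) = (2*t)*(2*y) = 4*t*y)
b = -516
O = 53820/225457 (O = (4*(-3)*3 - 516)/(-1876/(-195) - 2322) = (-36 - 516)/(-1876*(-1/195) - 2322) = -552/(1876/195 - 2322) = -552/(-450914/195) = -552*(-195/450914) = 53820/225457 ≈ 0.23872)
-2692 - O = -2692 - 1*53820/225457 = -2692 - 53820/225457 = -606984064/225457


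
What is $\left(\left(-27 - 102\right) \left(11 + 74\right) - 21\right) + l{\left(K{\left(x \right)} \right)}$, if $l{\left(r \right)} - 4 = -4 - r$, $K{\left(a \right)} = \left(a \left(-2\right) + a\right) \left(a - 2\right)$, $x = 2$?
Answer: $-10986$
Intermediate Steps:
$K{\left(a \right)} = - a \left(-2 + a\right)$ ($K{\left(a \right)} = \left(- 2 a + a\right) \left(-2 + a\right) = - a \left(-2 + a\right)$)
$l{\left(r \right)} = - r$ ($l{\left(r \right)} = 4 - \left(4 + r\right) = - r$)
$\left(\left(-27 - 102\right) \left(11 + 74\right) - 21\right) + l{\left(K{\left(x \right)} \right)} = \left(\left(-27 - 102\right) \left(11 + 74\right) - 21\right) - 2 \left(2 - 2\right) = \left(\left(-129\right) 85 - 21\right) - 2 \left(2 - 2\right) = \left(-10965 - 21\right) - 2 \cdot 0 = -10986 - 0 = -10986 + 0 = -10986$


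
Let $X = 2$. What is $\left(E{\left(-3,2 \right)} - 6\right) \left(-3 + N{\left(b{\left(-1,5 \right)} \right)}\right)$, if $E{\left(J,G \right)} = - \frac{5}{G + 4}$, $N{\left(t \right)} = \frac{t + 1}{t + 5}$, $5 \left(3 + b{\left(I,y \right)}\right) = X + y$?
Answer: $\frac{369}{17} \approx 21.706$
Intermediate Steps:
$b{\left(I,y \right)} = - \frac{13}{5} + \frac{y}{5}$ ($b{\left(I,y \right)} = -3 + \frac{2 + y}{5} = -3 + \left(\frac{2}{5} + \frac{y}{5}\right) = - \frac{13}{5} + \frac{y}{5}$)
$N{\left(t \right)} = \frac{1 + t}{5 + t}$
$E{\left(J,G \right)} = - \frac{5}{4 + G}$
$\left(E{\left(-3,2 \right)} - 6\right) \left(-3 + N{\left(b{\left(-1,5 \right)} \right)}\right) = \left(- \frac{5}{4 + 2} - 6\right) \left(-3 + \frac{1 + \left(- \frac{13}{5} + \frac{1}{5} \cdot 5\right)}{5 + \left(- \frac{13}{5} + \frac{1}{5} \cdot 5\right)}\right) = \left(- \frac{5}{6} - 6\right) \left(-3 + \frac{1 + \left(- \frac{13}{5} + 1\right)}{5 + \left(- \frac{13}{5} + 1\right)}\right) = \left(\left(-5\right) \frac{1}{6} - 6\right) \left(-3 + \frac{1 - \frac{8}{5}}{5 - \frac{8}{5}}\right) = \left(- \frac{5}{6} - 6\right) \left(-3 + \frac{1}{\frac{17}{5}} \left(- \frac{3}{5}\right)\right) = - \frac{41 \left(-3 + \frac{5}{17} \left(- \frac{3}{5}\right)\right)}{6} = - \frac{41 \left(-3 - \frac{3}{17}\right)}{6} = \left(- \frac{41}{6}\right) \left(- \frac{54}{17}\right) = \frac{369}{17}$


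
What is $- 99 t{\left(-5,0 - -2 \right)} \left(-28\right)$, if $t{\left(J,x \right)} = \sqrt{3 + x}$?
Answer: $2772 \sqrt{5} \approx 6198.4$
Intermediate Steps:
$- 99 t{\left(-5,0 - -2 \right)} \left(-28\right) = - 99 \sqrt{3 + \left(0 - -2\right)} \left(-28\right) = - 99 \sqrt{3 + \left(0 + 2\right)} \left(-28\right) = - 99 \sqrt{3 + 2} \left(-28\right) = - 99 \sqrt{5} \left(-28\right) = 2772 \sqrt{5}$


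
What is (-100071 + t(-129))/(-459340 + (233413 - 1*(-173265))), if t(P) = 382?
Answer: 99689/52662 ≈ 1.8930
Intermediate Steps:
(-100071 + t(-129))/(-459340 + (233413 - 1*(-173265))) = (-100071 + 382)/(-459340 + (233413 - 1*(-173265))) = -99689/(-459340 + (233413 + 173265)) = -99689/(-459340 + 406678) = -99689/(-52662) = -99689*(-1/52662) = 99689/52662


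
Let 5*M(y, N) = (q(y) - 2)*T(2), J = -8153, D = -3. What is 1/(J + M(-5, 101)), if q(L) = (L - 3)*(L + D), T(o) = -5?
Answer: -1/8215 ≈ -0.00012173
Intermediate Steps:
q(L) = (-3 + L)² (q(L) = (L - 3)*(L - 3) = (-3 + L)*(-3 + L) = (-3 + L)²)
M(y, N) = -7 - y² + 6*y (M(y, N) = (((9 + y² - 6*y) - 2)*(-5))/5 = ((7 + y² - 6*y)*(-5))/5 = (-35 - 5*y² + 30*y)/5 = -7 - y² + 6*y)
1/(J + M(-5, 101)) = 1/(-8153 + (-7 - 1*(-5)² + 6*(-5))) = 1/(-8153 + (-7 - 1*25 - 30)) = 1/(-8153 + (-7 - 25 - 30)) = 1/(-8153 - 62) = 1/(-8215) = -1/8215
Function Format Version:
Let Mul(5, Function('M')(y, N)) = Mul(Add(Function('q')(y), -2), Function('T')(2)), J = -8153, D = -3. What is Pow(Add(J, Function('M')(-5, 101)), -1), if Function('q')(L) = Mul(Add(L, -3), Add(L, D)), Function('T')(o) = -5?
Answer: Rational(-1, 8215) ≈ -0.00012173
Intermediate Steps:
Function('q')(L) = Pow(Add(-3, L), 2) (Function('q')(L) = Mul(Add(L, -3), Add(L, -3)) = Mul(Add(-3, L), Add(-3, L)) = Pow(Add(-3, L), 2))
Function('M')(y, N) = Add(-7, Mul(-1, Pow(y, 2)), Mul(6, y)) (Function('M')(y, N) = Mul(Rational(1, 5), Mul(Add(Add(9, Pow(y, 2), Mul(-6, y)), -2), -5)) = Mul(Rational(1, 5), Mul(Add(7, Pow(y, 2), Mul(-6, y)), -5)) = Mul(Rational(1, 5), Add(-35, Mul(-5, Pow(y, 2)), Mul(30, y))) = Add(-7, Mul(-1, Pow(y, 2)), Mul(6, y)))
Pow(Add(J, Function('M')(-5, 101)), -1) = Pow(Add(-8153, Add(-7, Mul(-1, Pow(-5, 2)), Mul(6, -5))), -1) = Pow(Add(-8153, Add(-7, Mul(-1, 25), -30)), -1) = Pow(Add(-8153, Add(-7, -25, -30)), -1) = Pow(Add(-8153, -62), -1) = Pow(-8215, -1) = Rational(-1, 8215)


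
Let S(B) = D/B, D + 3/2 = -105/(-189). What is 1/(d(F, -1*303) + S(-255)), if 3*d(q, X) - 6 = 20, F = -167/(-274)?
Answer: 270/2341 ≈ 0.11534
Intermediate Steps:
D = -17/18 (D = -3/2 - 105/(-189) = -3/2 - 105*(-1/189) = -3/2 + 5/9 = -17/18 ≈ -0.94444)
F = 167/274 (F = -167*(-1/274) = 167/274 ≈ 0.60949)
d(q, X) = 26/3 (d(q, X) = 2 + (⅓)*20 = 2 + 20/3 = 26/3)
S(B) = -17/(18*B)
1/(d(F, -1*303) + S(-255)) = 1/(26/3 - 17/18/(-255)) = 1/(26/3 - 17/18*(-1/255)) = 1/(26/3 + 1/270) = 1/(2341/270) = 270/2341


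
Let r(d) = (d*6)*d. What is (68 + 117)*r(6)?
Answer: 39960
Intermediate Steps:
r(d) = 6*d² (r(d) = (6*d)*d = 6*d²)
(68 + 117)*r(6) = (68 + 117)*(6*6²) = 185*(6*36) = 185*216 = 39960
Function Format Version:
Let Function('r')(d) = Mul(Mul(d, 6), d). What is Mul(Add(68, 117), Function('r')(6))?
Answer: 39960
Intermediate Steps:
Function('r')(d) = Mul(6, Pow(d, 2)) (Function('r')(d) = Mul(Mul(6, d), d) = Mul(6, Pow(d, 2)))
Mul(Add(68, 117), Function('r')(6)) = Mul(Add(68, 117), Mul(6, Pow(6, 2))) = Mul(185, Mul(6, 36)) = Mul(185, 216) = 39960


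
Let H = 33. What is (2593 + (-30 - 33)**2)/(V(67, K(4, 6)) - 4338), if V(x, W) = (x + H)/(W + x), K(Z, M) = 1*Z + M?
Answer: -252637/166963 ≈ -1.5131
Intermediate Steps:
K(Z, M) = M + Z (K(Z, M) = Z + M = M + Z)
V(x, W) = (33 + x)/(W + x) (V(x, W) = (x + 33)/(W + x) = (33 + x)/(W + x))
(2593 + (-30 - 33)**2)/(V(67, K(4, 6)) - 4338) = (2593 + (-30 - 33)**2)/((33 + 67)/((6 + 4) + 67) - 4338) = (2593 + (-63)**2)/(100/(10 + 67) - 4338) = (2593 + 3969)/(100/77 - 4338) = 6562/((1/77)*100 - 4338) = 6562/(100/77 - 4338) = 6562/(-333926/77) = 6562*(-77/333926) = -252637/166963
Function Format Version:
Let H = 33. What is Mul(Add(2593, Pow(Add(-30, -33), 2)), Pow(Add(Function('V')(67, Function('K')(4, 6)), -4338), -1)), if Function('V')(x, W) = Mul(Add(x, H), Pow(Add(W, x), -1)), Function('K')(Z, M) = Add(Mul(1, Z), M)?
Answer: Rational(-252637, 166963) ≈ -1.5131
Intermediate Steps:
Function('K')(Z, M) = Add(M, Z) (Function('K')(Z, M) = Add(Z, M) = Add(M, Z))
Function('V')(x, W) = Mul(Pow(Add(W, x), -1), Add(33, x)) (Function('V')(x, W) = Mul(Add(x, 33), Pow(Add(W, x), -1)) = Mul(Add(33, x), Pow(Add(W, x), -1)) = Mul(Pow(Add(W, x), -1), Add(33, x)))
Mul(Add(2593, Pow(Add(-30, -33), 2)), Pow(Add(Function('V')(67, Function('K')(4, 6)), -4338), -1)) = Mul(Add(2593, Pow(Add(-30, -33), 2)), Pow(Add(Mul(Pow(Add(Add(6, 4), 67), -1), Add(33, 67)), -4338), -1)) = Mul(Add(2593, Pow(-63, 2)), Pow(Add(Mul(Pow(Add(10, 67), -1), 100), -4338), -1)) = Mul(Add(2593, 3969), Pow(Add(Mul(Pow(77, -1), 100), -4338), -1)) = Mul(6562, Pow(Add(Mul(Rational(1, 77), 100), -4338), -1)) = Mul(6562, Pow(Add(Rational(100, 77), -4338), -1)) = Mul(6562, Pow(Rational(-333926, 77), -1)) = Mul(6562, Rational(-77, 333926)) = Rational(-252637, 166963)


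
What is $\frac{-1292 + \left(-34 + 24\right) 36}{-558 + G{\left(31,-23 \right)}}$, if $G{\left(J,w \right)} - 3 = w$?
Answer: $\frac{826}{289} \approx 2.8581$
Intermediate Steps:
$G{\left(J,w \right)} = 3 + w$
$\frac{-1292 + \left(-34 + 24\right) 36}{-558 + G{\left(31,-23 \right)}} = \frac{-1292 + \left(-34 + 24\right) 36}{-558 + \left(3 - 23\right)} = \frac{-1292 - 360}{-558 - 20} = \frac{-1292 - 360}{-578} = \left(-1652\right) \left(- \frac{1}{578}\right) = \frac{826}{289}$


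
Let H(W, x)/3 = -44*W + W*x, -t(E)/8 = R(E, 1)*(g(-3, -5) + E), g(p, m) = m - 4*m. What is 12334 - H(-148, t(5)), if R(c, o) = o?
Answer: -78242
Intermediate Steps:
g(p, m) = -3*m
t(E) = -120 - 8*E (t(E) = -8*(-3*(-5) + E) = -8*(15 + E) = -120 - 8*E)
H(W, x) = -132*W + 3*W*x (H(W, x) = 3*(-44*W + W*x) = -132*W + 3*W*x)
12334 - H(-148, t(5)) = 12334 - 3*(-148)*(-44 + (-120 - 8*5)) = 12334 - 3*(-148)*(-44 + (-120 - 40)) = 12334 - 3*(-148)*(-44 - 160) = 12334 - 3*(-148)*(-204) = 12334 - 1*90576 = 12334 - 90576 = -78242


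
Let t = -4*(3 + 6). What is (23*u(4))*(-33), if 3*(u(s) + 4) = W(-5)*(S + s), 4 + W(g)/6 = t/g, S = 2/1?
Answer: -130548/5 ≈ -26110.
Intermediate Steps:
t = -36 (t = -4*9 = -36)
S = 2 (S = 2*1 = 2)
W(g) = -24 - 216/g (W(g) = -24 + 6*(-36/g) = -24 - 216/g)
u(s) = 44/5 + 32*s/5 (u(s) = -4 + ((-24 - 216/(-5))*(2 + s))/3 = -4 + ((-24 - 216*(-1/5))*(2 + s))/3 = -4 + ((-24 + 216/5)*(2 + s))/3 = -4 + (96*(2 + s)/5)/3 = -4 + (192/5 + 96*s/5)/3 = -4 + (64/5 + 32*s/5) = 44/5 + 32*s/5)
(23*u(4))*(-33) = (23*(44/5 + (32/5)*4))*(-33) = (23*(44/5 + 128/5))*(-33) = (23*(172/5))*(-33) = (3956/5)*(-33) = -130548/5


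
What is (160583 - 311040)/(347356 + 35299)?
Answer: -150457/382655 ≈ -0.39319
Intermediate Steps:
(160583 - 311040)/(347356 + 35299) = -150457/382655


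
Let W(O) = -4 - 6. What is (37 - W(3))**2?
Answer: 2209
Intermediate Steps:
W(O) = -10
(37 - W(3))**2 = (37 - 1*(-10))**2 = (37 + 10)**2 = 47**2 = 2209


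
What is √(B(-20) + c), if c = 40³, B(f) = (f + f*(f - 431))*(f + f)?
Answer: 40*I*√185 ≈ 544.06*I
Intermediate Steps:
B(f) = 2*f*(f + f*(-431 + f)) (B(f) = (f + f*(-431 + f))*(2*f) = 2*f*(f + f*(-431 + f)))
c = 64000
√(B(-20) + c) = √(2*(-20)²*(-430 - 20) + 64000) = √(2*400*(-450) + 64000) = √(-360000 + 64000) = √(-296000) = 40*I*√185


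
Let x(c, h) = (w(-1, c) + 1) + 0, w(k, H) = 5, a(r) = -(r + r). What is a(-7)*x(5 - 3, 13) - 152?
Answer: -68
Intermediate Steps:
a(r) = -2*r
x(c, h) = 6 (x(c, h) = (5 + 1) + 0 = 6 + 0 = 6)
a(-7)*x(5 - 3, 13) - 152 = -2*(-7)*6 - 152 = 14*6 - 152 = 84 - 152 = -68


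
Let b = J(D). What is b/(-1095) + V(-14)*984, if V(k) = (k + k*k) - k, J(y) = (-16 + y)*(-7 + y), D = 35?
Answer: 211185548/1095 ≈ 1.9286e+5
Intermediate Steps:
b = 532 (b = 112 + 35**2 - 23*35 = 112 + 1225 - 805 = 532)
V(k) = k**2 (V(k) = (k + k**2) - k = k**2)
b/(-1095) + V(-14)*984 = 532/(-1095) + (-14)**2*984 = 532*(-1/1095) + 196*984 = -532/1095 + 192864 = 211185548/1095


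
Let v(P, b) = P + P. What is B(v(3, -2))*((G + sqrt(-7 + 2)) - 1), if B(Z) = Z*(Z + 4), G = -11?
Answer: -720 + 60*I*sqrt(5) ≈ -720.0 + 134.16*I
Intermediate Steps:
v(P, b) = 2*P
B(Z) = Z*(4 + Z)
B(v(3, -2))*((G + sqrt(-7 + 2)) - 1) = ((2*3)*(4 + 2*3))*((-11 + sqrt(-7 + 2)) - 1) = (6*(4 + 6))*((-11 + sqrt(-5)) - 1) = (6*10)*((-11 + I*sqrt(5)) - 1) = 60*(-12 + I*sqrt(5)) = -720 + 60*I*sqrt(5)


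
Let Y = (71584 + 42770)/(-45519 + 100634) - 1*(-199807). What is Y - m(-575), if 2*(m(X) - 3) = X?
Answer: 22056314753/110230 ≈ 2.0009e+5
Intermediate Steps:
m(X) = 3 + X/2
Y = 11012477159/55115 (Y = 114354/55115 + 199807 = 11012477159/55115 ≈ 1.9981e+5)
Y - m(-575) = 11012477159/55115 - (3 + (1/2)*(-575)) = 11012477159/55115 - (3 - 575/2) = 11012477159/55115 - 1*(-569/2) = 11012477159/55115 + 569/2 = 22056314753/110230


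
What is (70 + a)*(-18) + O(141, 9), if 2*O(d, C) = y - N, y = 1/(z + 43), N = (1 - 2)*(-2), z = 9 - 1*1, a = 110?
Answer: -330581/102 ≈ -3241.0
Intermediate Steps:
z = 8 (z = 9 - 1 = 8)
N = 2 (N = -1*(-2) = 2)
y = 1/51 (y = 1/(8 + 43) = 1/51 ≈ 0.019608)
O(d, C) = -101/102 (O(d, C) = (1/51 - 1*2)/2 = (1/51 - 2)/2 = (½)*(-101/51) = -101/102)
(70 + a)*(-18) + O(141, 9) = (70 + 110)*(-18) - 101/102 = 180*(-18) - 101/102 = -3240 - 101/102 = -330581/102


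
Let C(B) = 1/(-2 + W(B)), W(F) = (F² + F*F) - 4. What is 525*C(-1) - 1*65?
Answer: -785/4 ≈ -196.25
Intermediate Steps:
W(F) = -4 + 2*F² (W(F) = (F² + F²) - 4 = 2*F² - 4 = -4 + 2*F²)
C(B) = 1/(-6 + 2*B²) (C(B) = 1/(-2 + (-4 + 2*B²)) = 1/(-6 + 2*B²))
525*C(-1) - 1*65 = 525*(1/(2*(-3 + (-1)²))) - 1*65 = 525*(1/(2*(-3 + 1))) - 65 = 525*((½)/(-2)) - 65 = 525*((½)*(-½)) - 65 = 525*(-¼) - 65 = -525/4 - 65 = -785/4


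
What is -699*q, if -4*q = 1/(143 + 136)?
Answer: 233/372 ≈ 0.62634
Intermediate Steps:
q = -1/1116 (q = -1/(4*(143 + 136)) = -¼/279 = -¼*1/279 = -1/1116 ≈ -0.00089606)
-699*q = -699*(-1/1116) = 233/372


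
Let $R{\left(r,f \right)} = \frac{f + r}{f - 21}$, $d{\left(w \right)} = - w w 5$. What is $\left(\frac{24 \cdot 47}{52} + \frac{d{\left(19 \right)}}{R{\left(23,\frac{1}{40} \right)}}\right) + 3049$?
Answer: $\frac{56452534}{11973} \approx 4715.0$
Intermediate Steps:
$d{\left(w \right)} = - 5 w^{2}$ ($d{\left(w \right)} = - w^{2} \cdot 5 = - 5 w^{2}$)
$R{\left(r,f \right)} = \frac{f + r}{-21 + f}$
$\left(\frac{24 \cdot 47}{52} + \frac{d{\left(19 \right)}}{R{\left(23,\frac{1}{40} \right)}}\right) + 3049 = \left(\frac{24 \cdot 47}{52} + \frac{\left(-5\right) 19^{2}}{\frac{1}{-21 + \frac{1}{40}} \left(\frac{1}{40} + 23\right)}\right) + 3049 = \left(1128 \cdot \frac{1}{52} + \frac{\left(-5\right) 361}{\frac{1}{-21 + \frac{1}{40}} \left(\frac{1}{40} + 23\right)}\right) + 3049 = \left(\frac{282}{13} - \frac{1805}{\frac{1}{- \frac{839}{40}} \cdot \frac{921}{40}}\right) + 3049 = \left(\frac{282}{13} - \frac{1805}{\left(- \frac{40}{839}\right) \frac{921}{40}}\right) + 3049 = \left(\frac{282}{13} - \frac{1805}{- \frac{921}{839}}\right) + 3049 = \left(\frac{282}{13} - - \frac{1514395}{921}\right) + 3049 = \left(\frac{282}{13} + \frac{1514395}{921}\right) + 3049 = \frac{19946857}{11973} + 3049 = \frac{56452534}{11973}$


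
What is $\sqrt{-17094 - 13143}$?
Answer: $i \sqrt{30237} \approx 173.89 i$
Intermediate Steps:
$\sqrt{-17094 - 13143} = \sqrt{-30237} = i \sqrt{30237}$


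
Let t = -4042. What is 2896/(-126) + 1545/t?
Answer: -5950151/254646 ≈ -23.366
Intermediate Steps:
2896/(-126) + 1545/t = 2896/(-126) + 1545/(-4042) = 2896*(-1/126) + 1545*(-1/4042) = -1448/63 - 1545/4042 = -5950151/254646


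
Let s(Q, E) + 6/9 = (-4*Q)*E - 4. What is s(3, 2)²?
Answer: 7396/9 ≈ 821.78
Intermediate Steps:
s(Q, E) = -14/3 - 4*E*Q (s(Q, E) = -⅔ + ((-4*Q)*E - 4) = -⅔ + (-4*E*Q - 4) = -⅔ + (-4 - 4*E*Q) = -14/3 - 4*E*Q)
s(3, 2)² = (-14/3 - 4*2*3)² = (-14/3 - 24)² = (-86/3)² = 7396/9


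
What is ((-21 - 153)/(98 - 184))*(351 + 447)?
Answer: 69426/43 ≈ 1614.6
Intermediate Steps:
((-21 - 153)/(98 - 184))*(351 + 447) = -174/(-86)*798 = -174*(-1/86)*798 = (87/43)*798 = 69426/43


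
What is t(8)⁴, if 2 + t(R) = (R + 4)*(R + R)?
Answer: 1303210000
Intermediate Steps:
t(R) = -2 + 2*R*(4 + R) (t(R) = -2 + (R + 4)*(R + R) = -2 + (4 + R)*(2*R) = -2 + 2*R*(4 + R))
t(8)⁴ = (-2 + 2*8² + 8*8)⁴ = (-2 + 2*64 + 64)⁴ = (-2 + 128 + 64)⁴ = 190⁴ = 1303210000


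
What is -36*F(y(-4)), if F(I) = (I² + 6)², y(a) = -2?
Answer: -3600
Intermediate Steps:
F(I) = (6 + I²)²
-36*F(y(-4)) = -36*(6 + (-2)²)² = -36*(6 + 4)² = -36*10² = -36*100 = -3600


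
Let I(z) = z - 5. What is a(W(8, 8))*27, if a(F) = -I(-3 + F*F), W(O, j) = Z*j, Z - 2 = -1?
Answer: -1512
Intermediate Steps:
Z = 1 (Z = 2 - 1 = 1)
I(z) = -5 + z
W(O, j) = j (W(O, j) = 1*j = j)
a(F) = 8 - F² (a(F) = -(-5 + (-3 + F*F)) = -(-5 + (-3 + F²)) = -(-8 + F²) = 8 - F²)
a(W(8, 8))*27 = (8 - 1*8²)*27 = (8 - 1*64)*27 = (8 - 64)*27 = -56*27 = -1512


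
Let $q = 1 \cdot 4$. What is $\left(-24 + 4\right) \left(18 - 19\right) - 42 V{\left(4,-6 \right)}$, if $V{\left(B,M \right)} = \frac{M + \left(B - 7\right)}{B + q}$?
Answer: $\frac{269}{4} \approx 67.25$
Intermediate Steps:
$q = 4$
$V{\left(B,M \right)} = \frac{-7 + B + M}{4 + B}$ ($V{\left(B,M \right)} = \frac{M + \left(B - 7\right)}{B + 4} = \frac{M + \left(-7 + B\right)}{4 + B} = \frac{-7 + B + M}{4 + B}$)
$\left(-24 + 4\right) \left(18 - 19\right) - 42 V{\left(4,-6 \right)} = \left(-24 + 4\right) \left(18 - 19\right) - 42 \frac{-7 + 4 - 6}{4 + 4} = \left(-20\right) \left(-1\right) - 42 \cdot \frac{1}{8} \left(-9\right) = 20 - 42 \cdot \frac{1}{8} \left(-9\right) = 20 - - \frac{189}{4} = 20 + \frac{189}{4} = \frac{269}{4}$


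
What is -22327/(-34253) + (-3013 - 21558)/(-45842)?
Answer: 1865144797/1570226026 ≈ 1.1878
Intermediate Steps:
-22327/(-34253) + (-3013 - 21558)/(-45842) = -22327*(-1/34253) - 24571*(-1/45842) = 22327/34253 + 24571/45842 = 1865144797/1570226026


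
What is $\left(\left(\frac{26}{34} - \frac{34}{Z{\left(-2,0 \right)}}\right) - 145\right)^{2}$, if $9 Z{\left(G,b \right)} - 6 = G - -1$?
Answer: $\frac{304921444}{7225} \approx 42204.0$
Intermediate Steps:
$Z{\left(G,b \right)} = \frac{7}{9} + \frac{G}{9}$ ($Z{\left(G,b \right)} = \frac{2}{3} + \frac{G - -1}{9} = \frac{2}{3} + \frac{G + 1}{9} = \frac{2}{3} + \frac{1 + G}{9} = \frac{2}{3} + \left(\frac{1}{9} + \frac{G}{9}\right) = \frac{7}{9} + \frac{G}{9}$)
$\left(\left(\frac{26}{34} - \frac{34}{Z{\left(-2,0 \right)}}\right) - 145\right)^{2} = \left(\left(\frac{26}{34} - \frac{34}{\frac{7}{9} + \frac{1}{9} \left(-2\right)}\right) - 145\right)^{2} = \left(\left(26 \cdot \frac{1}{34} - \frac{34}{\frac{7}{9} - \frac{2}{9}}\right) - 145\right)^{2} = \left(\left(\frac{13}{17} - \frac{34}{\frac{5}{9}}\right) - 145\right)^{2} = \left(\left(\frac{13}{17} - \frac{306}{5}\right) - 145\right)^{2} = \left(- \frac{5137}{85} - 145\right)^{2} = \left(- \frac{17462}{85}\right)^{2} = \frac{304921444}{7225}$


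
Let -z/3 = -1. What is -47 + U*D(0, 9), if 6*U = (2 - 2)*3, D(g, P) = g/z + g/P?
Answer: -47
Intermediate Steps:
z = 3 (z = -3*(-1) = 3)
D(g, P) = g/3 + g/P
U = 0 (U = ((2 - 2)*3)/6 = (0*3)/6 = (⅙)*0 = 0)
-47 + U*D(0, 9) = -47 + 0*((⅓)*0 + 0/9) = -47 + 0*(0 + 0*(⅑)) = -47 + 0*(0 + 0) = -47 + 0*0 = -47 + 0 = -47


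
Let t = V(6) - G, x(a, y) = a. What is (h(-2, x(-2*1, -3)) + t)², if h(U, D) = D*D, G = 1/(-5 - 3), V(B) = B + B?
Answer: 16641/64 ≈ 260.02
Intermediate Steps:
V(B) = 2*B
G = -⅛ (G = 1/(-8) = -⅛ ≈ -0.12500)
h(U, D) = D²
t = 97/8 (t = 2*6 - 1*(-⅛) = 12 + ⅛ = 97/8 ≈ 12.125)
(h(-2, x(-2*1, -3)) + t)² = ((-2*1)² + 97/8)² = ((-2)² + 97/8)² = (4 + 97/8)² = (129/8)² = 16641/64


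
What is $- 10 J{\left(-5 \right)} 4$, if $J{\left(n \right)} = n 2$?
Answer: $400$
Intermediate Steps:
$J{\left(n \right)} = 2 n$
$- 10 J{\left(-5 \right)} 4 = - 10 \cdot 2 \left(-5\right) 4 = \left(-10\right) \left(-10\right) 4 = 100 \cdot 4 = 400$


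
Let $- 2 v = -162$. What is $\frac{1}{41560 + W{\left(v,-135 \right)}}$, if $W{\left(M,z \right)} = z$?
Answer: $\frac{1}{41425} \approx 2.414 \cdot 10^{-5}$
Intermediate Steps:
$v = 81$ ($v = \left(- \frac{1}{2}\right) \left(-162\right) = 81$)
$\frac{1}{41560 + W{\left(v,-135 \right)}} = \frac{1}{41560 - 135} = \frac{1}{41425}$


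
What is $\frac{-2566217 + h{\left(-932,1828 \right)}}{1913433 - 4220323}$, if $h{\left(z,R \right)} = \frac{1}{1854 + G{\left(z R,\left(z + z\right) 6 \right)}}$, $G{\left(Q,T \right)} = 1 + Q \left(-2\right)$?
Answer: $\frac{4374433804299}{3932378905915} \approx 1.1124$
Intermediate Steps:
$G{\left(Q,T \right)} = 1 - 2 Q$
$h{\left(z,R \right)} = \frac{1}{1855 - 2 R z}$ ($h{\left(z,R \right)} = \frac{1}{1854 - \left(-1 + 2 z R\right)} = \frac{1}{1854 - \left(-1 + 2 R z\right)} = \frac{1}{1855 - 2 R z}$)
$\frac{-2566217 + h{\left(-932,1828 \right)}}{1913433 - 4220323} = \frac{-2566217 - \frac{1}{-1855 + 2 \cdot 1828 \left(-932\right)}}{1913433 - 4220323} = \frac{-2566217 - \frac{1}{-1855 - 3407392}}{-2306890} = \left(-2566217 - \frac{1}{-3409247}\right) \left(- \frac{1}{2306890}\right) = \left(-2566217 - - \frac{1}{3409247}\right) \left(- \frac{1}{2306890}\right) = \left(-2566217 + \frac{1}{3409247}\right) \left(- \frac{1}{2306890}\right) = \left(- \frac{8748867608598}{3409247}\right) \left(- \frac{1}{2306890}\right) = \frac{4374433804299}{3932378905915}$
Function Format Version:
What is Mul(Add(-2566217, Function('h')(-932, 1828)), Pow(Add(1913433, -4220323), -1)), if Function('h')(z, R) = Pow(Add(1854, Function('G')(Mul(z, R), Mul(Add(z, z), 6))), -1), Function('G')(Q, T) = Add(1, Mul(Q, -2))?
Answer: Rational(4374433804299, 3932378905915) ≈ 1.1124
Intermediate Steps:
Function('G')(Q, T) = Add(1, Mul(-2, Q))
Function('h')(z, R) = Pow(Add(1855, Mul(-2, R, z)), -1) (Function('h')(z, R) = Pow(Add(1854, Add(1, Mul(-2, Mul(z, R)))), -1) = Pow(Add(1854, Add(1, Mul(-2, Mul(R, z)))), -1) = Pow(Add(1854, Add(1, Mul(-2, R, z))), -1) = Pow(Add(1855, Mul(-2, R, z)), -1))
Mul(Add(-2566217, Function('h')(-932, 1828)), Pow(Add(1913433, -4220323), -1)) = Mul(Add(-2566217, Mul(-1, Pow(Add(-1855, Mul(2, 1828, -932)), -1))), Pow(Add(1913433, -4220323), -1)) = Mul(Add(-2566217, Mul(-1, Pow(Add(-1855, -3407392), -1))), Pow(-2306890, -1)) = Mul(Add(-2566217, Mul(-1, Pow(-3409247, -1))), Rational(-1, 2306890)) = Mul(Add(-2566217, Mul(-1, Rational(-1, 3409247))), Rational(-1, 2306890)) = Mul(Add(-2566217, Rational(1, 3409247)), Rational(-1, 2306890)) = Mul(Rational(-8748867608598, 3409247), Rational(-1, 2306890)) = Rational(4374433804299, 3932378905915)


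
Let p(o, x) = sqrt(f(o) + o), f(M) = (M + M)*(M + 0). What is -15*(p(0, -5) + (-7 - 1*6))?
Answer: 195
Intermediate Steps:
f(M) = 2*M**2 (f(M) = (2*M)*M = 2*M**2)
p(o, x) = sqrt(o + 2*o**2) (p(o, x) = sqrt(2*o**2 + o) = sqrt(o + 2*o**2))
-15*(p(0, -5) + (-7 - 1*6)) = -15*(sqrt(0*(1 + 2*0)) + (-7 - 1*6)) = -15*(sqrt(0*(1 + 0)) + (-7 - 6)) = -15*(sqrt(0*1) - 13) = -15*(sqrt(0) - 13) = -15*(0 - 13) = -15*(-13) = 195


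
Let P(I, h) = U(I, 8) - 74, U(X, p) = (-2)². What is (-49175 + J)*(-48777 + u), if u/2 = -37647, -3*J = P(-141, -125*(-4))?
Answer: 6098296435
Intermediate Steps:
U(X, p) = 4
P(I, h) = -70 (P(I, h) = 4 - 74 = -70)
J = 70/3 (J = -⅓*(-70) = 70/3 ≈ 23.333)
u = -75294 (u = 2*(-37647) = -75294)
(-49175 + J)*(-48777 + u) = (-49175 + 70/3)*(-48777 - 75294) = -147455/3*(-124071) = 6098296435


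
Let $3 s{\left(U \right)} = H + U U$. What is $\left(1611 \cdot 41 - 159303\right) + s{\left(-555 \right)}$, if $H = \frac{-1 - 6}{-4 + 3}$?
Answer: $\frac{28276}{3} \approx 9425.3$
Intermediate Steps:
$H = 7$ ($H = - \frac{7}{-1} = \left(-7\right) \left(-1\right) = 7$)
$s{\left(U \right)} = \frac{7}{3} + \frac{U^{2}}{3}$ ($s{\left(U \right)} = \frac{7 + U U}{3} = \frac{7 + U^{2}}{3} = \frac{7}{3} + \frac{U^{2}}{3}$)
$\left(1611 \cdot 41 - 159303\right) + s{\left(-555 \right)} = \left(1611 \cdot 41 - 159303\right) + \left(\frac{7}{3} + \frac{\left(-555\right)^{2}}{3}\right) = \left(66051 - 159303\right) + \left(\frac{7}{3} + \frac{1}{3} \cdot 308025\right) = -93252 + \left(\frac{7}{3} + 102675\right) = -93252 + \frac{308032}{3} = \frac{28276}{3}$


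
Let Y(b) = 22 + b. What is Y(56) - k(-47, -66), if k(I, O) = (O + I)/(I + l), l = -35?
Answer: 6283/82 ≈ 76.622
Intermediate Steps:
k(I, O) = (I + O)/(-35 + I) (k(I, O) = (O + I)/(I - 35) = (I + O)/(-35 + I))
Y(56) - k(-47, -66) = (22 + 56) - (-47 - 66)/(-35 - 47) = 78 - (-113)/(-82) = 78 - (-1)*(-113)/82 = 78 - 1*113/82 = 78 - 113/82 = 6283/82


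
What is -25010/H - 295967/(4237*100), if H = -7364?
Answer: 2104309003/780031700 ≈ 2.6977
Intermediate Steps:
-25010/H - 295967/(4237*100) = -25010/(-7364) - 295967/(4237*100) = -25010*(-1/7364) - 295967/423700 = 12505/3682 - 295967*1/423700 = 12505/3682 - 295967/423700 = 2104309003/780031700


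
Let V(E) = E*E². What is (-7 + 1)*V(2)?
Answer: -48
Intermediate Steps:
V(E) = E³
(-7 + 1)*V(2) = (-7 + 1)*2³ = -6*8 = -48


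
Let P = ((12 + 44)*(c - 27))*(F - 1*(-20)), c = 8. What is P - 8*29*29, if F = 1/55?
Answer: -1541504/55 ≈ -28027.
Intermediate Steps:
F = 1/55 ≈ 0.018182
P = -1171464/55 (P = ((12 + 44)*(8 - 27))*(1/55 - 1*(-20)) = (56*(-19))*(1/55 + 20) = -1064*1101/55 = -1171464/55 ≈ -21299.)
P - 8*29*29 = -1171464/55 - 8*29*29 = -1171464/55 - 232*29 = -1171464/55 - 6728 = -1541504/55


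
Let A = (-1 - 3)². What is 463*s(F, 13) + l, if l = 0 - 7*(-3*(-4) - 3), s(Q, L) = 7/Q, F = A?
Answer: 2233/16 ≈ 139.56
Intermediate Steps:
A = 16 (A = (-4)² = 16)
F = 16
l = -63 (l = 0 - 7*(12 - 3) = 0 - 7*9 = 0 - 63 = -63)
463*s(F, 13) + l = 463*(7/16) - 63 = 3241/16 - 63 = 2233/16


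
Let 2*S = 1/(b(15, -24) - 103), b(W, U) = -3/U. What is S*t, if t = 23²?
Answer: -2116/823 ≈ -2.5711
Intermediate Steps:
t = 529
S = -4/823 (S = 1/(2*(-3/(-24) - 103)) = 1/(2*(-3*(-1/24) - 103)) = 1/(2*(⅛ - 103)) = 1/(2*(-823/8)) = (½)*(-8/823) = -4/823 ≈ -0.0048603)
S*t = -4/823*529 = -2116/823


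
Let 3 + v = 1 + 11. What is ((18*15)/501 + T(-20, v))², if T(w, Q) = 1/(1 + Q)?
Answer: 1138489/2788900 ≈ 0.40822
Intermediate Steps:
v = 9 (v = -3 + (1 + 11) = -3 + 12 = 9)
((18*15)/501 + T(-20, v))² = ((18*15)/501 + 1/(1 + 9))² = (270*(1/501) + 1/10)² = (90/167 + ⅒)² = (1067/1670)² = 1138489/2788900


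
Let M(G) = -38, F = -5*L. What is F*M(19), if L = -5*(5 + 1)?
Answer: -5700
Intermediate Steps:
L = -30 (L = -5*6 = -30)
F = 150 (F = -5*(-30) = 150)
F*M(19) = 150*(-38) = -5700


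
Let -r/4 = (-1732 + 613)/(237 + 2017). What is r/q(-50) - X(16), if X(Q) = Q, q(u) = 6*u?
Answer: -901973/56350 ≈ -16.007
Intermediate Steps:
r = 2238/1127 (r = -4*(-1732 + 613)/(237 + 2017) = -(-4476)/2254 = -4*(-1119/2254) = 2238/1127 ≈ 1.9858)
r/q(-50) - X(16) = 2238/(1127*((6*(-50)))) - 1*16 = (2238/1127)/(-300) - 16 = (2238/1127)*(-1/300) - 16 = -373/56350 - 16 = -901973/56350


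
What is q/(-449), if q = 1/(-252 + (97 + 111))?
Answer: 1/19756 ≈ 5.0618e-5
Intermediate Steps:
q = -1/44 (q = 1/(-252 + 208) = 1/(-44) = -1/44 ≈ -0.022727)
q/(-449) = -1/44/(-449) = -1/44*(-1/449) = 1/19756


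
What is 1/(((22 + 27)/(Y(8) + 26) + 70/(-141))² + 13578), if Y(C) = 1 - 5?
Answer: 9622404/130681827673 ≈ 7.3632e-5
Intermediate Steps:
Y(C) = -4
1/(((22 + 27)/(Y(8) + 26) + 70/(-141))² + 13578) = 1/(((22 + 27)/(-4 + 26) + 70/(-141))² + 13578) = 1/((49/22 + 70*(-1/141))² + 13578) = 1/((49*(1/22) - 70/141)² + 13578) = 1/((49/22 - 70/141)² + 13578) = 1/((5369/3102)² + 13578) = 1/(28826161/9622404 + 13578) = 1/(130681827673/9622404) = 9622404/130681827673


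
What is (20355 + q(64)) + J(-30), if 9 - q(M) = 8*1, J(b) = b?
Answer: 20326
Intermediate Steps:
q(M) = 1 (q(M) = 9 - 8 = 1)
(20355 + q(64)) + J(-30) = (20355 + 1) - 30 = 20356 - 30 = 20326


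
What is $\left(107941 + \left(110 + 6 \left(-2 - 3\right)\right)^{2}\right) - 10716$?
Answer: $103625$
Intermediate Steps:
$\left(107941 + \left(110 + 6 \left(-2 - 3\right)\right)^{2}\right) - 10716 = \left(107941 + \left(110 + 6 \left(-5\right)\right)^{2}\right) - 10716 = \left(107941 + \left(110 - 30\right)^{2}\right) - 10716 = \left(107941 + 80^{2}\right) - 10716 = \left(107941 + 6400\right) - 10716 = 114341 - 10716 = 103625$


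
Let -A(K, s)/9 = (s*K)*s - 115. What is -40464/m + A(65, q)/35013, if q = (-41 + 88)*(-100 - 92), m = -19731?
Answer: -104438340521127/76760167 ≈ -1.3606e+6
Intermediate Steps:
q = -9024 (q = 47*(-192) = -9024)
A(K, s) = 1035 - 9*K*s² (A(K, s) = -9*((s*K)*s - 115) = -9*((K*s)*s - 115) = -9*(K*s² - 115) = -9*(-115 + K*s²) = 1035 - 9*K*s²)
-40464/m + A(65, q)/35013 = -40464/(-19731) + (1035 - 9*65*(-9024)²)/35013 = -40464*(-1/19731) + (1035 - 9*65*81432576)*(1/35013) = 13488/6577 + (1035 - 47638056960)*(1/35013) = 13488/6577 - 47638055925*1/35013 = 13488/6577 - 15879351975/11671 = -104438340521127/76760167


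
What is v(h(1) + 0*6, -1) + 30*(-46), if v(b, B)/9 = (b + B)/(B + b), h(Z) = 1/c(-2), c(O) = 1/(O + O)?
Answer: -1371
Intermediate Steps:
c(O) = 1/(2*O)
h(Z) = -4 (h(Z) = 1/((½)/(-2)) = 1/((½)*(-½)) = 1/(-¼) = -4)
v(b, B) = 9 (v(b, B) = 9*((b + B)/(B + b)) = 9*((B + b)/(B + b)) = 9*1 = 9)
v(h(1) + 0*6, -1) + 30*(-46) = 9 + 30*(-46) = 9 - 1380 = -1371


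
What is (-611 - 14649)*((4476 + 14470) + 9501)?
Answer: -434101220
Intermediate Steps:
(-611 - 14649)*((4476 + 14470) + 9501) = -15260*(18946 + 9501) = -15260*28447 = -434101220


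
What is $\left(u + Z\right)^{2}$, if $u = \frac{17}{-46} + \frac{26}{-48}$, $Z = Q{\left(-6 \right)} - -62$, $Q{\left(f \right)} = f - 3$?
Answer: $\frac{826735009}{304704} \approx 2713.2$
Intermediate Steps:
$Q{\left(f \right)} = -3 + f$
$Z = 53$ ($Z = \left(-3 - 6\right) - -62 = -9 + 62 = 53$)
$u = - \frac{503}{552}$ ($u = 17 \left(- \frac{1}{46}\right) + 26 \left(- \frac{1}{48}\right) = - \frac{17}{46} - \frac{13}{24} = - \frac{503}{552} \approx -0.91123$)
$\left(u + Z\right)^{2} = \left(- \frac{503}{552} + 53\right)^{2} = \left(\frac{28753}{552}\right)^{2} = \frac{826735009}{304704}$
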